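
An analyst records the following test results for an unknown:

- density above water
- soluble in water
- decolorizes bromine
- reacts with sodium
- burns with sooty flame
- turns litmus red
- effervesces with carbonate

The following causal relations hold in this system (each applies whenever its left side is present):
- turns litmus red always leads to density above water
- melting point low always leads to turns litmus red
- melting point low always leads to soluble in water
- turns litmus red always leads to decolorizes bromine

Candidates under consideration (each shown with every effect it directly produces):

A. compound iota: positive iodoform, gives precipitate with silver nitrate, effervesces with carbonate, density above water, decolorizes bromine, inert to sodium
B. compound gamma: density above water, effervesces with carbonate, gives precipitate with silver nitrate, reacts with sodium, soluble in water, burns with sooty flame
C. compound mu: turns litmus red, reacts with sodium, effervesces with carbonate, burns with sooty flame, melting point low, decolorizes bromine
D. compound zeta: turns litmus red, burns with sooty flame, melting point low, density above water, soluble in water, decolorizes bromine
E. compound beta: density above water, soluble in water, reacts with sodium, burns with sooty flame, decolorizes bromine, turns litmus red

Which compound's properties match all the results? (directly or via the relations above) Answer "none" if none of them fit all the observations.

C

Per-candidate check:
(A) compound iota — density above water match; soluble in water miss; decolorizes bromine match; reacts with sodium miss; burns with sooty flame miss; turns litmus red miss; effervesces with carbonate match
(B) compound gamma — density above water match; soluble in water match; decolorizes bromine miss; reacts with sodium match; burns with sooty flame match; turns litmus red miss; effervesces with carbonate match
(C) compound mu — density above water match (through turns litmus red → density above water); soluble in water match (through melting point low → soluble in water); decolorizes bromine match; reacts with sodium match; burns with sooty flame match; turns litmus red match; effervesces with carbonate match
(D) compound zeta — density above water match; soluble in water match; decolorizes bromine match; reacts with sodium miss; burns with sooty flame match; turns litmus red match; effervesces with carbonate miss
(E) compound beta — density above water match; soluble in water match; decolorizes bromine match; reacts with sodium match; burns with sooty flame match; turns litmus red match; effervesces with carbonate miss
(C) is the only candidate with no mismatches.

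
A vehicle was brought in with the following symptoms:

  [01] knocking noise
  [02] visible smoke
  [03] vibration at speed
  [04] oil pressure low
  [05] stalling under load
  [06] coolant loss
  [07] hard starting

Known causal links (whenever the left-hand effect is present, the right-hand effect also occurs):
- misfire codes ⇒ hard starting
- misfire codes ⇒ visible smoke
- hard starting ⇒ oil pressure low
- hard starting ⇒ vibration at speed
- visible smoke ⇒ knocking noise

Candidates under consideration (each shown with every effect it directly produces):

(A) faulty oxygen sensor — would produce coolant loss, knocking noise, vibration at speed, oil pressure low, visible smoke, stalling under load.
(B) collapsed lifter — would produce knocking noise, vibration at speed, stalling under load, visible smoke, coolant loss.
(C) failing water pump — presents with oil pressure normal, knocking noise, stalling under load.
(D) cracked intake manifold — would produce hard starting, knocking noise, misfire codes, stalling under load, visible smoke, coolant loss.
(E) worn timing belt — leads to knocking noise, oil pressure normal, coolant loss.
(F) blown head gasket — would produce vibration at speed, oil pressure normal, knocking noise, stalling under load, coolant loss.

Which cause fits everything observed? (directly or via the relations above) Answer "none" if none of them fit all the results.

D

Per-candidate check:
(A) faulty oxygen sensor — knocking noise yes; visible smoke yes; vibration at speed yes; oil pressure low yes; stalling under load yes; coolant loss yes; hard starting NO
(B) collapsed lifter — does not account for oil pressure low, hard starting
(C) failing water pump — fails on visible smoke, vibration at speed, oil pressure low, coolant loss, hard starting (predicts oil pressure normal, not oil pressure low)
(D) cracked intake manifold — accounts for every observation (vibration at speed by hard starting → vibration at speed)
(E) worn timing belt — knocking noise yes; visible smoke NO; vibration at speed NO; oil pressure low NO; stalling under load NO; coolant loss yes; hard starting NO
(F) blown head gasket — knocking noise yes; visible smoke NO; vibration at speed yes; oil pressure low NO; stalling under load yes; coolant loss yes; hard starting NO
Only (D) is consistent with every observation.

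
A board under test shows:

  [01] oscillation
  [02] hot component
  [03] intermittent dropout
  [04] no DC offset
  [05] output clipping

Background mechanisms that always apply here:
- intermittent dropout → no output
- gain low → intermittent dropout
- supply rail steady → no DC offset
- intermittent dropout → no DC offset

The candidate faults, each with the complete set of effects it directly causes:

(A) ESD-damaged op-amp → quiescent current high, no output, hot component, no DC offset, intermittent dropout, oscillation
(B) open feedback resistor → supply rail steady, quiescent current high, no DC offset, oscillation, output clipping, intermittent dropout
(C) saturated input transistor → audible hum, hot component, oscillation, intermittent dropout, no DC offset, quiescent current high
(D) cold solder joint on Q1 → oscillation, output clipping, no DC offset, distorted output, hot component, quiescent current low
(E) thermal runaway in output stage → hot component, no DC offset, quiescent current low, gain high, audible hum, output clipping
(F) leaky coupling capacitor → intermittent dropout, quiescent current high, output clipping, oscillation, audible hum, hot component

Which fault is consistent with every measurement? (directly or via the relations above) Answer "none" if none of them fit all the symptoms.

Checking each candidate against the observations:
(A) ESD-damaged op-amp — oscillation match; hot component match; intermittent dropout match; no DC offset match; output clipping miss
(B) open feedback resistor — oscillation match; hot component miss; intermittent dropout match; no DC offset match; output clipping match
(C) saturated input transistor — does not account for output clipping
(D) cold solder joint on Q1 — oscillation match; hot component match; intermittent dropout miss; no DC offset match; output clipping match
(E) thermal runaway in output stage — oscillation miss; hot component match; intermittent dropout miss; no DC offset match; output clipping match
(F) leaky coupling capacitor — accounts for every observation (no DC offset through intermittent dropout → no DC offset)
Only (F) is consistent with every observation.

F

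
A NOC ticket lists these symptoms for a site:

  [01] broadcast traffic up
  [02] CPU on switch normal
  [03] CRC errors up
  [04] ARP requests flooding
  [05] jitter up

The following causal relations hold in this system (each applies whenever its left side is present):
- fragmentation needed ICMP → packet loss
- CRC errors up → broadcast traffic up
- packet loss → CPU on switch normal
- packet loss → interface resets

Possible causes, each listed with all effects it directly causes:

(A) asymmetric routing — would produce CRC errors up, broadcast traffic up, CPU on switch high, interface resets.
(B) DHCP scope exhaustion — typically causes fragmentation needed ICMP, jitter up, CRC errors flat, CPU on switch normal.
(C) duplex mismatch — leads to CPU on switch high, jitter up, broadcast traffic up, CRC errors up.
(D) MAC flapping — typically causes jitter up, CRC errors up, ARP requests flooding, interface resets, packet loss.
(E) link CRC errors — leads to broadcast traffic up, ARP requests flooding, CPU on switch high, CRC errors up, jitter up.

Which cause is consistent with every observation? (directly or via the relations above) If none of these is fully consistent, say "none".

Testing each hypothesis:
(A) asymmetric routing — fails on CPU on switch normal, ARP requests flooding, jitter up (predicts CPU on switch high, not CPU on switch normal)
(B) DHCP scope exhaustion — fails on broadcast traffic up, CRC errors up, ARP requests flooding (predicts CRC errors flat, not CRC errors up)
(C) duplex mismatch — broadcast traffic up yes; CPU on switch normal NO; CRC errors up yes; ARP requests flooding NO; jitter up yes
(D) MAC flapping — accounts for every observation (broadcast traffic up via CRC errors up → broadcast traffic up)
(E) link CRC errors — fails on CPU on switch normal (predicts CPU on switch high, not CPU on switch normal)
(D) is the only candidate with no mismatches.

D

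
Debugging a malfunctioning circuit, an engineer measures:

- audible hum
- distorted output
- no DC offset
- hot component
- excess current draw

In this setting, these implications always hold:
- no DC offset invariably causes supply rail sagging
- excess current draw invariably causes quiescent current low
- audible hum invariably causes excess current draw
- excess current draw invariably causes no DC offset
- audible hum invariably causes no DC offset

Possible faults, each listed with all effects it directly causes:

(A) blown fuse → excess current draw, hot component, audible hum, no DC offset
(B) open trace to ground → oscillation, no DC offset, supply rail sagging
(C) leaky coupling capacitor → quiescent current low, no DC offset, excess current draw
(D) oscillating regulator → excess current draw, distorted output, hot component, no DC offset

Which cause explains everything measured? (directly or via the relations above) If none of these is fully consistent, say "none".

none

For each candidate, compare predicted effects to what was observed:
(A) blown fuse — does not account for distorted output
(B) open trace to ground — audible hum ✗; distorted output ✗; no DC offset ✓; hot component ✗; excess current draw ✗
(C) leaky coupling capacitor — does not account for audible hum, distorted output, hot component
(D) oscillating regulator — audible hum ✗; distorted output ✓; no DC offset ✓; hot component ✓; excess current draw ✓
None of the listed candidates fits everything.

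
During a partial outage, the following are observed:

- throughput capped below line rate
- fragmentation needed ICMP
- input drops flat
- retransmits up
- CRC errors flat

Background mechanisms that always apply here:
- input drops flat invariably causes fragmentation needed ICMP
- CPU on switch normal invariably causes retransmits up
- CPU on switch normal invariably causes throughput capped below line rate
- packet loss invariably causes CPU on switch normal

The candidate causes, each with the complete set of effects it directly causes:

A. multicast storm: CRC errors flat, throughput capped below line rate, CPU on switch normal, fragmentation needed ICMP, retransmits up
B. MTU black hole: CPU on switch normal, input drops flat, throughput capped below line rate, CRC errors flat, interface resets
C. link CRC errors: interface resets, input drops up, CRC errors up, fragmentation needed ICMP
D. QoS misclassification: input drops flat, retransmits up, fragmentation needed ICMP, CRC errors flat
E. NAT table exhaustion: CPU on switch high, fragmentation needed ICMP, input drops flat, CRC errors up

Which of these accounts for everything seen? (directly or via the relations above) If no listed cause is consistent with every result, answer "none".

Checking each candidate against the observations:
(A) multicast storm — throughput capped below line rate match; fragmentation needed ICMP match; input drops flat miss; retransmits up match; CRC errors flat match
(B) MTU black hole — accounts for every observation (fragmentation needed ICMP by input drops flat → fragmentation needed ICMP)
(C) link CRC errors — throughput capped below line rate miss; fragmentation needed ICMP match; input drops flat miss; retransmits up miss; CRC errors flat miss
(D) QoS misclassification — throughput capped below line rate miss; fragmentation needed ICMP match; input drops flat match; retransmits up match; CRC errors flat match
(E) NAT table exhaustion — throughput capped below line rate miss; fragmentation needed ICMP match; input drops flat match; retransmits up miss; CRC errors flat miss
(B) alone accounts for all the evidence.

B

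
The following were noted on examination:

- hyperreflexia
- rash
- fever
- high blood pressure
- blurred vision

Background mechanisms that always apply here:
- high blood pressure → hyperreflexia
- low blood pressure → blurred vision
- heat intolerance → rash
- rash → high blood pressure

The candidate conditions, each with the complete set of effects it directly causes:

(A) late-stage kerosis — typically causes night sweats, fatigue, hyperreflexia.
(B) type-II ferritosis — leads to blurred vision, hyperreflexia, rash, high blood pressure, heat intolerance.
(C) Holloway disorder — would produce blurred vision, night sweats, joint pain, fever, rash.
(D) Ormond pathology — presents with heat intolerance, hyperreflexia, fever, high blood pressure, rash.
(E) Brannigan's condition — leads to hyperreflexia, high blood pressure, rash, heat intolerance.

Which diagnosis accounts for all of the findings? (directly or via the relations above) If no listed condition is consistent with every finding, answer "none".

Checking each candidate against the observations:
(A) late-stage kerosis — does not account for rash, fever, high blood pressure, blurred vision
(B) type-II ferritosis — hyperreflexia +; rash +; fever -; high blood pressure +; blurred vision +
(C) Holloway disorder — hyperreflexia + (by rash → high blood pressure → hyperreflexia); rash +; fever +; high blood pressure + (by rash → high blood pressure); blurred vision +
(D) Ormond pathology — hyperreflexia +; rash +; fever +; high blood pressure +; blurred vision -
(E) Brannigan's condition — hyperreflexia +; rash +; fever -; high blood pressure +; blurred vision -
(C) alone accounts for all the evidence.

C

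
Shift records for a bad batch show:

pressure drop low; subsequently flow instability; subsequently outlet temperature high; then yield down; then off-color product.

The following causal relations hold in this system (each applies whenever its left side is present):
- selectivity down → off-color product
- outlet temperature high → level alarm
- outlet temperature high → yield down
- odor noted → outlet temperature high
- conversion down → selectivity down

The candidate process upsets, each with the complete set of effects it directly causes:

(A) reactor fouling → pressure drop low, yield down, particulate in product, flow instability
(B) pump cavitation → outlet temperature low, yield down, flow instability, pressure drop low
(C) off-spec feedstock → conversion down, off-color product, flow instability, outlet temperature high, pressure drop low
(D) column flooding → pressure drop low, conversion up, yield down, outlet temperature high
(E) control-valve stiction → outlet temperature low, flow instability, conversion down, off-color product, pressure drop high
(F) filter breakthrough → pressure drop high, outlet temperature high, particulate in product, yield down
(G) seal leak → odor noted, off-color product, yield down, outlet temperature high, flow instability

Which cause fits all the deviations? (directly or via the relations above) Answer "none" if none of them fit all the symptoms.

C

Testing each hypothesis:
(A) reactor fouling — pressure drop low ✓; flow instability ✓; outlet temperature high ✗; yield down ✓; off-color product ✗
(B) pump cavitation — fails on outlet temperature high, off-color product (predicts outlet temperature low, not outlet temperature high)
(C) off-spec feedstock — pressure drop low ✓; flow instability ✓; outlet temperature high ✓; yield down ✓ (via outlet temperature high → yield down); off-color product ✓
(D) column flooding — does not account for flow instability, off-color product
(E) control-valve stiction — pressure drop low ✗; flow instability ✓; outlet temperature high ✗; yield down ✗; off-color product ✓
(F) filter breakthrough — fails on pressure drop low, flow instability, off-color product (predicts pressure drop high, not pressure drop low)
(G) seal leak — does not account for pressure drop low
(C) alone accounts for all the evidence.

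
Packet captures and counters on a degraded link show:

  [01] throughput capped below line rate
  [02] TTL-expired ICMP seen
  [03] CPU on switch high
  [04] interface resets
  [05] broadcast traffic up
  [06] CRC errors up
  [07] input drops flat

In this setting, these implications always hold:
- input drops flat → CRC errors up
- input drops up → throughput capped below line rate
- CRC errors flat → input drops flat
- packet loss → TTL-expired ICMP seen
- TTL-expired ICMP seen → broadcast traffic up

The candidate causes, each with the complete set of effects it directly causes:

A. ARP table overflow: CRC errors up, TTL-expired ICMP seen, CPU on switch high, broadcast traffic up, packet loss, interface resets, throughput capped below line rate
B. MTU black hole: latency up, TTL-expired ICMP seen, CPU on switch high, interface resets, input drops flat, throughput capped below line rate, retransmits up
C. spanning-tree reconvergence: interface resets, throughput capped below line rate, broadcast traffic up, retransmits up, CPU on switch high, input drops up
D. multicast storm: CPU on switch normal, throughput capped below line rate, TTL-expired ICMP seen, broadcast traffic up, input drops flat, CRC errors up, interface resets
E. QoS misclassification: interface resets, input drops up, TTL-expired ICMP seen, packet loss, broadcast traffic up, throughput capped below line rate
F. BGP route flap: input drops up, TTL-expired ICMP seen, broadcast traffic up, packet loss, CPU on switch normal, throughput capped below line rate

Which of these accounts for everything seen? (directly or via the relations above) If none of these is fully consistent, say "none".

For each candidate, compare predicted effects to what was observed:
(A) ARP table overflow — throughput capped below line rate ✓; TTL-expired ICMP seen ✓; CPU on switch high ✓; interface resets ✓; broadcast traffic up ✓; CRC errors up ✓; input drops flat ✗
(B) MTU black hole — throughput capped below line rate ✓; TTL-expired ICMP seen ✓; CPU on switch high ✓; interface resets ✓; broadcast traffic up ✓ (via TTL-expired ICMP seen → broadcast traffic up); CRC errors up ✓ (via input drops flat → CRC errors up); input drops flat ✓
(C) spanning-tree reconvergence — throughput capped below line rate ✓; TTL-expired ICMP seen ✗; CPU on switch high ✓; interface resets ✓; broadcast traffic up ✓; CRC errors up ✗; input drops flat ✗
(D) multicast storm — fails on CPU on switch high (predicts CPU on switch normal, not CPU on switch high)
(E) QoS misclassification — throughput capped below line rate ✓; TTL-expired ICMP seen ✓; CPU on switch high ✗; interface resets ✓; broadcast traffic up ✓; CRC errors up ✗; input drops flat ✗
(F) BGP route flap — throughput capped below line rate ✓; TTL-expired ICMP seen ✓; CPU on switch high ✗; interface resets ✗; broadcast traffic up ✓; CRC errors up ✗; input drops flat ✗
(B) alone accounts for all the evidence.

B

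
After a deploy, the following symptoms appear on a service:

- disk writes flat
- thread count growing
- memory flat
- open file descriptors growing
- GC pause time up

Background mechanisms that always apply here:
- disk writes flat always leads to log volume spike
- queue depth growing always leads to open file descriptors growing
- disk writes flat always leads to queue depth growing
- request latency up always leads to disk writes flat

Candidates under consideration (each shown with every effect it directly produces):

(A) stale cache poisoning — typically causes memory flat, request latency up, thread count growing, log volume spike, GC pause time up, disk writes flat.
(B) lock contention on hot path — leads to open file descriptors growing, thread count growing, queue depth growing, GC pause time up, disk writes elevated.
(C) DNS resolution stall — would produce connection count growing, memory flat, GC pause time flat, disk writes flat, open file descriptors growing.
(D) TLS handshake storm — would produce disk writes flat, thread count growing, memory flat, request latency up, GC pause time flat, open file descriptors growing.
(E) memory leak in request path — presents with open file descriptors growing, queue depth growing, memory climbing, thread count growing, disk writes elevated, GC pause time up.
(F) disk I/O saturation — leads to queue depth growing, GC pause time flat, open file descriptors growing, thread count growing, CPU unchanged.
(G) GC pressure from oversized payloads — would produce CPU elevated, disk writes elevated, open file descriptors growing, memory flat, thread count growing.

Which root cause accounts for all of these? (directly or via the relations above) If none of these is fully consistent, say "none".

For each candidate, compare predicted effects to what was observed:
(A) stale cache poisoning — accounts for every observation (open file descriptors growing via disk writes flat → queue depth growing → open file descriptors growing)
(B) lock contention on hot path — disk writes flat NO; thread count growing yes; memory flat NO; open file descriptors growing yes; GC pause time up yes
(C) DNS resolution stall — disk writes flat yes; thread count growing NO; memory flat yes; open file descriptors growing yes; GC pause time up NO
(D) TLS handshake storm — disk writes flat yes; thread count growing yes; memory flat yes; open file descriptors growing yes; GC pause time up NO
(E) memory leak in request path — disk writes flat NO; thread count growing yes; memory flat NO; open file descriptors growing yes; GC pause time up yes
(F) disk I/O saturation — fails on disk writes flat, memory flat, GC pause time up (predicts GC pause time flat, not GC pause time up)
(G) GC pressure from oversized payloads — disk writes flat NO; thread count growing yes; memory flat yes; open file descriptors growing yes; GC pause time up NO
Only (A) is consistent with every observation.

A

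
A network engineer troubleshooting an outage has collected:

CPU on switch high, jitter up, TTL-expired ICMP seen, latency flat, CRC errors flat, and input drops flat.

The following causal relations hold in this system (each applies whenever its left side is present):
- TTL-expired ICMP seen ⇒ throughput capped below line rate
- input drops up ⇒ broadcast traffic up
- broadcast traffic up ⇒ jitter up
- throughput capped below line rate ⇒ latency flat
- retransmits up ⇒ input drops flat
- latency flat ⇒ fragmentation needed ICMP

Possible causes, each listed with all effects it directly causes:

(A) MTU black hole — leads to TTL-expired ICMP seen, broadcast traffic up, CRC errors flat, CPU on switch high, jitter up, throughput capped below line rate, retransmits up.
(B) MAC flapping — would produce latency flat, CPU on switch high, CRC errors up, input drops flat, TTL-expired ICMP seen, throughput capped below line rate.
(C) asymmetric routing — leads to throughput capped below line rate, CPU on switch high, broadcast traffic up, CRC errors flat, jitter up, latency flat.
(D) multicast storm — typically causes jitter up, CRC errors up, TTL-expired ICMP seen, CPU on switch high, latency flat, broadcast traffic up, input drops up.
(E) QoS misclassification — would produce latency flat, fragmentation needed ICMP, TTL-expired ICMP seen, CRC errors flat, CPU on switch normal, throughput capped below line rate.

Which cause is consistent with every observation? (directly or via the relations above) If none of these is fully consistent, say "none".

A

For each candidate, compare predicted effects to what was observed:
(A) MTU black hole — accounts for every observation (latency flat through throughput capped below line rate → latency flat)
(B) MAC flapping — CPU on switch high ✓; jitter up ✗; TTL-expired ICMP seen ✓; latency flat ✓; CRC errors flat ✗; input drops flat ✓
(C) asymmetric routing — CPU on switch high ✓; jitter up ✓; TTL-expired ICMP seen ✗; latency flat ✓; CRC errors flat ✓; input drops flat ✗
(D) multicast storm — fails on CRC errors flat, input drops flat (predicts CRC errors up, not CRC errors flat; predicts input drops up, not input drops flat)
(E) QoS misclassification — CPU on switch high ✗; jitter up ✗; TTL-expired ICMP seen ✓; latency flat ✓; CRC errors flat ✓; input drops flat ✗
(A) alone accounts for all the evidence.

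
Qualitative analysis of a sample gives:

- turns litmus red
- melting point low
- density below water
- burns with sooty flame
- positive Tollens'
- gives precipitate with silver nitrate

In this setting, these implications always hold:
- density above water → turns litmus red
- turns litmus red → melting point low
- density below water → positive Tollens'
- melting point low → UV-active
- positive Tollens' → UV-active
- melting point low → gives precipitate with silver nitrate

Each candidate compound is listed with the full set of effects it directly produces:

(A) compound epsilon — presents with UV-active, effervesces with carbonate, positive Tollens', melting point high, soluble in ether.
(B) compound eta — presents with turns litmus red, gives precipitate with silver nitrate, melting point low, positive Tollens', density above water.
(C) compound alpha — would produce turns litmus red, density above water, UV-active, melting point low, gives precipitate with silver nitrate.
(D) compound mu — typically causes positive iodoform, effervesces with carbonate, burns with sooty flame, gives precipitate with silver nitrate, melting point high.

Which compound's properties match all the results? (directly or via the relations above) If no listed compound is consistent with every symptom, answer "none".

none

Checking each candidate against the observations:
(A) compound epsilon — turns litmus red NO; melting point low NO; density below water NO; burns with sooty flame NO; positive Tollens' yes; gives precipitate with silver nitrate NO
(B) compound eta — turns litmus red yes; melting point low yes; density below water NO; burns with sooty flame NO; positive Tollens' yes; gives precipitate with silver nitrate yes
(C) compound alpha — turns litmus red yes; melting point low yes; density below water NO; burns with sooty flame NO; positive Tollens' NO; gives precipitate with silver nitrate yes
(D) compound mu — fails on turns litmus red, melting point low, density below water, positive Tollens' (predicts melting point high, not melting point low)
No candidate is consistent with all observations.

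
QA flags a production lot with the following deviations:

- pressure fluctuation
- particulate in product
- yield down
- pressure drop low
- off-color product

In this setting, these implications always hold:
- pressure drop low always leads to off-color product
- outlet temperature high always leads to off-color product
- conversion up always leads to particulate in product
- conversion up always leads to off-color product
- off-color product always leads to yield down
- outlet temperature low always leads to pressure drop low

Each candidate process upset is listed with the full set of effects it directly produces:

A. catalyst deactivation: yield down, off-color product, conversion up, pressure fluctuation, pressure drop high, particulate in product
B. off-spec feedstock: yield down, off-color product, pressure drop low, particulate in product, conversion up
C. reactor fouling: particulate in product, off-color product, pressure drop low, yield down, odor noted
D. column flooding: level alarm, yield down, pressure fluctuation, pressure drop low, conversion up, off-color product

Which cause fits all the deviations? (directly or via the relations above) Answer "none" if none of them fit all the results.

D

Testing each hypothesis:
(A) catalyst deactivation — fails on pressure drop low (predicts pressure drop high, not pressure drop low)
(B) off-spec feedstock — does not account for pressure fluctuation
(C) reactor fouling — pressure fluctuation NO; particulate in product yes; yield down yes; pressure drop low yes; off-color product yes
(D) column flooding — accounts for every observation (particulate in product via conversion up → particulate in product)
Only (D) is consistent with every observation.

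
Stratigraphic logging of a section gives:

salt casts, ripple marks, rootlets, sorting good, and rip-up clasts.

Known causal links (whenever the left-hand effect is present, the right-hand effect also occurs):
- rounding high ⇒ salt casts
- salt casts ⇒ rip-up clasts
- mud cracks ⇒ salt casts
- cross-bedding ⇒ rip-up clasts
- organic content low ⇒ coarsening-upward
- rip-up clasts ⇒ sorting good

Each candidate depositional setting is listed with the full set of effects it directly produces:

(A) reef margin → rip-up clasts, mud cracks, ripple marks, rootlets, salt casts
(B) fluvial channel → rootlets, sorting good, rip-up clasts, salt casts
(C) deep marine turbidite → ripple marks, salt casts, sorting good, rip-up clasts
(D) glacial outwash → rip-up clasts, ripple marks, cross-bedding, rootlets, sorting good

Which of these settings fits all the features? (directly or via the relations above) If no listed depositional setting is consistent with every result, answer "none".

For each candidate, compare predicted effects to what was observed:
(A) reef margin — salt casts ✓; ripple marks ✓; rootlets ✓; sorting good ✓ (by rip-up clasts → sorting good); rip-up clasts ✓
(B) fluvial channel — salt casts ✓; ripple marks ✗; rootlets ✓; sorting good ✓; rip-up clasts ✓
(C) deep marine turbidite — salt casts ✓; ripple marks ✓; rootlets ✗; sorting good ✓; rip-up clasts ✓
(D) glacial outwash — salt casts ✗; ripple marks ✓; rootlets ✓; sorting good ✓; rip-up clasts ✓
Only (A) is consistent with every observation.

A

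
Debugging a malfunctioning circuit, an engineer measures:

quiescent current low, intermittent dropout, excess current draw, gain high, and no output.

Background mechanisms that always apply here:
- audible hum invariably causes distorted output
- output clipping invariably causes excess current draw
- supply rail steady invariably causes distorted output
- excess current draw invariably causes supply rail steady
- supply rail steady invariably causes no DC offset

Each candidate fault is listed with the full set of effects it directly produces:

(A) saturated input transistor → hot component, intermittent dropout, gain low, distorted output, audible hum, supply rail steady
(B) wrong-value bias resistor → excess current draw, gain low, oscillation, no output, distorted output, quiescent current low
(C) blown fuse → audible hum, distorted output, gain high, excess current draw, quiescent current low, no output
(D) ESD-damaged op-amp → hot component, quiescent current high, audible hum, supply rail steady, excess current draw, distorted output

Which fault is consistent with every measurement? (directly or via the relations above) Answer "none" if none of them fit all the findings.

For each candidate, compare predicted effects to what was observed:
(A) saturated input transistor — quiescent current low miss; intermittent dropout match; excess current draw miss; gain high miss; no output miss
(B) wrong-value bias resistor — fails on intermittent dropout, gain high (predicts gain low, not gain high)
(C) blown fuse — does not account for intermittent dropout
(D) ESD-damaged op-amp — fails on quiescent current low, intermittent dropout, gain high, no output (predicts quiescent current high, not quiescent current low)
No candidate is consistent with all observations.

none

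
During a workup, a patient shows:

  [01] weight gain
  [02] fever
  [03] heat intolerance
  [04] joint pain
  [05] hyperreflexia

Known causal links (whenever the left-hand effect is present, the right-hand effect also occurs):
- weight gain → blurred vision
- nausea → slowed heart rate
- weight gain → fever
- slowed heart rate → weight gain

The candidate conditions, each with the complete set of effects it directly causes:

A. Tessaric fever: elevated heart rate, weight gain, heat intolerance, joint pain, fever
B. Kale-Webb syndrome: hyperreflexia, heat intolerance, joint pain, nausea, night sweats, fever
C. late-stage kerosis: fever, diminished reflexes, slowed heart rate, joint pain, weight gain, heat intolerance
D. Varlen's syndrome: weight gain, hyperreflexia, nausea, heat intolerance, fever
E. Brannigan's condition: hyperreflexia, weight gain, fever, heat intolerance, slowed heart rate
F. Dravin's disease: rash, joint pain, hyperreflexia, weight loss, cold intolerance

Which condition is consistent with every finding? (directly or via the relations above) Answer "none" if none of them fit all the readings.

Testing each hypothesis:
(A) Tessaric fever — does not account for hyperreflexia
(B) Kale-Webb syndrome — accounts for every observation (weight gain by nausea → slowed heart rate → weight gain)
(C) late-stage kerosis — fails on hyperreflexia (predicts diminished reflexes, not hyperreflexia)
(D) Varlen's syndrome — does not account for joint pain
(E) Brannigan's condition — weight gain yes; fever yes; heat intolerance yes; joint pain NO; hyperreflexia yes
(F) Dravin's disease — fails on weight gain, fever, heat intolerance (predicts weight loss, not weight gain; predicts cold intolerance, not heat intolerance)
(B) alone accounts for all the evidence.

B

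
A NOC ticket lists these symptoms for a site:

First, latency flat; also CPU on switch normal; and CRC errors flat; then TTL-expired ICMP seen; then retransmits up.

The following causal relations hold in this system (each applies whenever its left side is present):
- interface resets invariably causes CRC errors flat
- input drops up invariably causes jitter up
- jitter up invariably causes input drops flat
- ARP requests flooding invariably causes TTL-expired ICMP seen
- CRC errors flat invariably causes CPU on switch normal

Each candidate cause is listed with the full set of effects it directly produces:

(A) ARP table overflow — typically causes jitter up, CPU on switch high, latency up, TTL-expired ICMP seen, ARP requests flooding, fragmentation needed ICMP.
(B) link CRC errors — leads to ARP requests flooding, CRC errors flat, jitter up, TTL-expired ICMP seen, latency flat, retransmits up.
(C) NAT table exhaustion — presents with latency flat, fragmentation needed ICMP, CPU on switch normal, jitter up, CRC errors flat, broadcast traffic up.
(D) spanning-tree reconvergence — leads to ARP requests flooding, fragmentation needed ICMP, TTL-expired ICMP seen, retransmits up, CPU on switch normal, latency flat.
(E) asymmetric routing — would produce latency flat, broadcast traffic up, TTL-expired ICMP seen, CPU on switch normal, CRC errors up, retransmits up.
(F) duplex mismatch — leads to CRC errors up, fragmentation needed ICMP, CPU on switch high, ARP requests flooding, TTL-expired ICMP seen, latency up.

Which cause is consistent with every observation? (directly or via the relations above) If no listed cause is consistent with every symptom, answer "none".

B

For each candidate, compare predicted effects to what was observed:
(A) ARP table overflow — fails on latency flat, CPU on switch normal, CRC errors flat, retransmits up (predicts latency up, not latency flat; predicts CPU on switch high, not CPU on switch normal)
(B) link CRC errors — accounts for every observation (CPU on switch normal via CRC errors flat → CPU on switch normal)
(C) NAT table exhaustion — does not account for TTL-expired ICMP seen, retransmits up
(D) spanning-tree reconvergence — latency flat yes; CPU on switch normal yes; CRC errors flat NO; TTL-expired ICMP seen yes; retransmits up yes
(E) asymmetric routing — latency flat yes; CPU on switch normal yes; CRC errors flat NO; TTL-expired ICMP seen yes; retransmits up yes
(F) duplex mismatch — fails on latency flat, CPU on switch normal, CRC errors flat, retransmits up (predicts latency up, not latency flat; predicts CPU on switch high, not CPU on switch normal; predicts CRC errors up, not CRC errors flat)
Only (B) is consistent with every observation.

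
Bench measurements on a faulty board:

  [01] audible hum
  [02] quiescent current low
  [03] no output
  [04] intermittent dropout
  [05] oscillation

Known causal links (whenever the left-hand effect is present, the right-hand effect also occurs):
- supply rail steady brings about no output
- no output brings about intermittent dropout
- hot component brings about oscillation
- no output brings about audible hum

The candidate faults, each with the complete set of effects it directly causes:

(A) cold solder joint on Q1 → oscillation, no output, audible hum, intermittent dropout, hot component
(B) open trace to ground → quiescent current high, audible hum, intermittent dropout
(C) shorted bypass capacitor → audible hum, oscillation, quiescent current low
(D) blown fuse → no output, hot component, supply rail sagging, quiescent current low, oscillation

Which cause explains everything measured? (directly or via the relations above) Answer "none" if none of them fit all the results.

D

Testing each hypothesis:
(A) cold solder joint on Q1 — audible hum +; quiescent current low -; no output +; intermittent dropout +; oscillation +
(B) open trace to ground — audible hum +; quiescent current low -; no output -; intermittent dropout +; oscillation -
(C) shorted bypass capacitor — audible hum +; quiescent current low +; no output -; intermittent dropout -; oscillation +
(D) blown fuse — audible hum + (via no output → audible hum); quiescent current low +; no output +; intermittent dropout + (via no output → intermittent dropout); oscillation +
(D) alone accounts for all the evidence.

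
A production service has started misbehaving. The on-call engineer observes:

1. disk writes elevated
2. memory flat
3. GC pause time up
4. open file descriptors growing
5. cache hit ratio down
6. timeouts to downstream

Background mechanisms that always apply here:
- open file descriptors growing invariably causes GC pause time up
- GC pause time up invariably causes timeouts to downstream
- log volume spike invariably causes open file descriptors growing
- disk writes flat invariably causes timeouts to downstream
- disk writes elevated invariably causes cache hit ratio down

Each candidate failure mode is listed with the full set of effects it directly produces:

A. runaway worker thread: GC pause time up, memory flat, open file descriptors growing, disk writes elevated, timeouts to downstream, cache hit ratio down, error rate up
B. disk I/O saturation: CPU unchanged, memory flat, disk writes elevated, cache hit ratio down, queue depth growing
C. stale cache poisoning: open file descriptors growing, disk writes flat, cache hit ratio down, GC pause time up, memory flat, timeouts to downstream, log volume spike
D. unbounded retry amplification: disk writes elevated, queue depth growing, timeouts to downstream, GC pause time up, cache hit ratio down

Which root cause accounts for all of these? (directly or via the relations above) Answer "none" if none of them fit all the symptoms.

A

Testing each hypothesis:
(A) runaway worker thread — disk writes elevated +; memory flat +; GC pause time up +; open file descriptors growing +; cache hit ratio down +; timeouts to downstream +
(B) disk I/O saturation — does not account for GC pause time up, open file descriptors growing, timeouts to downstream
(C) stale cache poisoning — fails on disk writes elevated (predicts disk writes flat, not disk writes elevated)
(D) unbounded retry amplification — disk writes elevated +; memory flat -; GC pause time up +; open file descriptors growing -; cache hit ratio down +; timeouts to downstream +
(A) alone accounts for all the evidence.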